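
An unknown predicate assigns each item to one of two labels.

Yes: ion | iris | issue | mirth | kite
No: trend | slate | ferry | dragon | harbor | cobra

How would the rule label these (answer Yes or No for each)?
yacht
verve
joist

No, No, Yes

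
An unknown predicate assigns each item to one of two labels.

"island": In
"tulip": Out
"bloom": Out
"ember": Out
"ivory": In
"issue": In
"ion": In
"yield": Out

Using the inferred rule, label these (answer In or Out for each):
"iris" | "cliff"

'In' ⟺ starts with 'i'.
In: "iris", since starts with 'i'. Out: "cliff", since starts with 'c'.

In, Out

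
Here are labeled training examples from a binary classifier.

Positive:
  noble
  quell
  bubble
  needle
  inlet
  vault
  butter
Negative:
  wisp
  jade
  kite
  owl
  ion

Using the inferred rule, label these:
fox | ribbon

A rule that fits every label: length ≥ 5 — true of each 'Positive' example, false of each 'Negative' one.

Negative, Positive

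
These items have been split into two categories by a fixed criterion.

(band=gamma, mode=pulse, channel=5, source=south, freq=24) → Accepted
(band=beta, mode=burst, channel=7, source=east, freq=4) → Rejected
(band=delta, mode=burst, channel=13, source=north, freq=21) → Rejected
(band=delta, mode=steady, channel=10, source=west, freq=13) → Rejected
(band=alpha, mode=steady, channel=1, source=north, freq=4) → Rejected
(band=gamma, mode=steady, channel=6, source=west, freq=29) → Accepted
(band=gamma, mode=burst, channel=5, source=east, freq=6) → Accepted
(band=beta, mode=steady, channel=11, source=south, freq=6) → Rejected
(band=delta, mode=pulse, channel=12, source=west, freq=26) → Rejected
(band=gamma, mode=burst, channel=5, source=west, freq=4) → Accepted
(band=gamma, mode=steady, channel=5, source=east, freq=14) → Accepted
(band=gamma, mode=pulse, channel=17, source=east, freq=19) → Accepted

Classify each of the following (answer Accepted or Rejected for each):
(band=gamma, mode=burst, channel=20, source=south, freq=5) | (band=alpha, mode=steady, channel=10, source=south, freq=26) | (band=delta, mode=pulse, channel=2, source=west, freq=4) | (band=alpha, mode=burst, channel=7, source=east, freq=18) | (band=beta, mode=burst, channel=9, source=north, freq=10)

Accepted, Rejected, Rejected, Rejected, Rejected

'Accepted' ⟺ band is gamma.
Accepted: (band=gamma, mode=burst, channel=20, source=south, freq=5), since band is gamma. Rejected: (band=alpha, mode=steady, channel=10, source=south, freq=26), since band is alpha. Rejected: (band=delta, mode=pulse, channel=2, source=west, freq=4), since band is delta. Rejected: (band=alpha, mode=burst, channel=7, source=east, freq=18), since band is alpha. Rejected: (band=beta, mode=burst, channel=9, source=north, freq=10), since band is beta.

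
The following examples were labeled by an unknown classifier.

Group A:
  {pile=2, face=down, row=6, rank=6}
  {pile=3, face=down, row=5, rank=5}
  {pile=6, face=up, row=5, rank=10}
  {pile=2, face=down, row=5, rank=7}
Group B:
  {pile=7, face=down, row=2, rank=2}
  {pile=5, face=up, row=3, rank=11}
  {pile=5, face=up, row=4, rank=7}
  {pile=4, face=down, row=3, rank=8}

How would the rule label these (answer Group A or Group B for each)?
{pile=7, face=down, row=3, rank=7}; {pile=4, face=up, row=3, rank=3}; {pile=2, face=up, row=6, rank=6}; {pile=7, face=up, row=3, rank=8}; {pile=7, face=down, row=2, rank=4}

The classifier is using: row ≥ 5.
{pile=7, face=down, row=3, rank=7}: row = 3, doesn't match → Group B.
{pile=4, face=up, row=3, rank=3}: row = 3, doesn't match → Group B.
{pile=2, face=up, row=6, rank=6}: row = 6, fits → Group A.
{pile=7, face=up, row=3, rank=8}: row = 3, doesn't match → Group B.
{pile=7, face=down, row=2, rank=4}: row = 2, doesn't match → Group B.

Group B, Group B, Group A, Group B, Group B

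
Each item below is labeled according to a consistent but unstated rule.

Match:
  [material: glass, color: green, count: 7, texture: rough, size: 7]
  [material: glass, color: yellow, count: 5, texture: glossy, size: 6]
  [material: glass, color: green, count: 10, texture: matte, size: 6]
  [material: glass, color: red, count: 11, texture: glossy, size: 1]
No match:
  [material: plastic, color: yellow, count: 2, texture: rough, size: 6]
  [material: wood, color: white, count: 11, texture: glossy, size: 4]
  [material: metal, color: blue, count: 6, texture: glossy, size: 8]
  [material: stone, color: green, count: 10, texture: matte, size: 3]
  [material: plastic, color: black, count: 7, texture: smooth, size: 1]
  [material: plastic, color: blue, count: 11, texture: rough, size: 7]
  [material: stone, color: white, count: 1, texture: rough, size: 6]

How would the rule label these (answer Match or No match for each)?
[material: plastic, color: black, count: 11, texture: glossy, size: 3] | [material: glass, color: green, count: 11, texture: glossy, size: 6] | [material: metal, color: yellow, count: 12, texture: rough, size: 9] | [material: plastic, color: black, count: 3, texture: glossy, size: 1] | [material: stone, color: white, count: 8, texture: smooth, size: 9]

One predicate separates the groups cleanly: material is glass.
[material: plastic, color: black, count: 11, texture: glossy, size: 3] → material is plastic → No match. [material: glass, color: green, count: 11, texture: glossy, size: 6] → material is glass → Match. [material: metal, color: yellow, count: 12, texture: rough, size: 9] → material is metal → No match. [material: plastic, color: black, count: 3, texture: glossy, size: 1] → material is plastic → No match. [material: stone, color: white, count: 8, texture: smooth, size: 9] → material is stone → No match.

No match, Match, No match, No match, No match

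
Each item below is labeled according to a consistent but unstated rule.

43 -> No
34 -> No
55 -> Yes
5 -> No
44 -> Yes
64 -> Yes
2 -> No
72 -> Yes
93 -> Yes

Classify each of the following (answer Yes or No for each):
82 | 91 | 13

Yes, Yes, No

The common property of the 'Yes' items is: at least 44. No 'No' item has it.
82: 82 ≥ 44 — matches, so Yes. 91: 91 ≥ 44 — matches, so Yes. 13: 13 < 44 — does not fit, so No.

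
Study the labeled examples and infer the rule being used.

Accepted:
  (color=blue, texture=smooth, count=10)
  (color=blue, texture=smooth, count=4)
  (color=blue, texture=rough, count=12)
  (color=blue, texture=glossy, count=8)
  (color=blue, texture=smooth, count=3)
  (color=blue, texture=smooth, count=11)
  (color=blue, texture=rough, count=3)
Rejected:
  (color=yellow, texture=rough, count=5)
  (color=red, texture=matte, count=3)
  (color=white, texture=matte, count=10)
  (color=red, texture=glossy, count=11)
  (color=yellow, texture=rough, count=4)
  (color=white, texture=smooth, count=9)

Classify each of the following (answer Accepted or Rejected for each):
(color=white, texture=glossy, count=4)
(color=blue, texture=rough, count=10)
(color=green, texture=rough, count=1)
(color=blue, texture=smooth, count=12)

Rejected, Accepted, Rejected, Accepted

A rule that fits every label: color is blue — true of each 'Accepted' example, false of each 'Rejected' one.
(color=white, texture=glossy, count=4) → color is white → Rejected.
(color=blue, texture=rough, count=10) → color is blue → Accepted.
(color=green, texture=rough, count=1) → color is green → Rejected.
(color=blue, texture=smooth, count=12) → color is blue → Accepted.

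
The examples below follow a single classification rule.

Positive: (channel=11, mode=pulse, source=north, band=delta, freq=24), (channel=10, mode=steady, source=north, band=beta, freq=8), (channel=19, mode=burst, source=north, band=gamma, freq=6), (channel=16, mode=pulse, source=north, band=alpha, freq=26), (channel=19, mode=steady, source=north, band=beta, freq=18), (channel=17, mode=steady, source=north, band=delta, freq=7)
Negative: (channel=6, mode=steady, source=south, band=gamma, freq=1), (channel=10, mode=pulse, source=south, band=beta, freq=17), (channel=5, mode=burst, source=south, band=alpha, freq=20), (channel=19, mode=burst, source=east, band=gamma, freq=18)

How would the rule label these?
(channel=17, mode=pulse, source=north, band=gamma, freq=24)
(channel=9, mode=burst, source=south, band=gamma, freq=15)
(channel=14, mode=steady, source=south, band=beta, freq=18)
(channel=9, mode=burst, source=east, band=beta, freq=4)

Positive, Negative, Negative, Negative

Checking candidate rules against both groups, what survives is: source is north.
(channel=17, mode=pulse, source=north, band=gamma, freq=24): source is north — fits, so Positive.
(channel=9, mode=burst, source=south, band=gamma, freq=15): source is south — doesn't match, so Negative.
(channel=14, mode=steady, source=south, band=beta, freq=18): source is south — doesn't match, so Negative.
(channel=9, mode=burst, source=east, band=beta, freq=4): source is east — doesn't match, so Negative.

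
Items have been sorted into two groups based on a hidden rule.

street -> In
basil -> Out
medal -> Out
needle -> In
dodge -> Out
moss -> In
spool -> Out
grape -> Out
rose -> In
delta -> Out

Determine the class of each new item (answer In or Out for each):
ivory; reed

The pattern is that an item is 'In' exactly when: even length.
Out: ivory, since length 5. In: reed, since length 4.

Out, In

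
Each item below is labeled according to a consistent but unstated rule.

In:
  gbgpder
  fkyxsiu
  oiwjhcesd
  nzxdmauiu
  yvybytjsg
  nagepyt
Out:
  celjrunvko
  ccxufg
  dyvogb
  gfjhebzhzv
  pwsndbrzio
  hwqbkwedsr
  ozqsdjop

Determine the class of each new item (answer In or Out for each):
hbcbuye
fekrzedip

Rule: odd length. This holds for each 'In' example and fails for each 'Out' one.
In: hbcbuye, since length 7. In: fekrzedip, since length 9.

In, In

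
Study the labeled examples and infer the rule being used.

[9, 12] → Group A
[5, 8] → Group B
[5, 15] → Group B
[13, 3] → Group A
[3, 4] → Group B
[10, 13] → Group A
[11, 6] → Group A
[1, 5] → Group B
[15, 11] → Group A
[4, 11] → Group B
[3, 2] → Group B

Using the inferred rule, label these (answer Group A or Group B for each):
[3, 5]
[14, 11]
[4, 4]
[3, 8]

Group B, Group A, Group B, Group B

The distinguishing property — first ≥ 6 — holds for all the 'Group A' cases and none of the 'Group B' cases.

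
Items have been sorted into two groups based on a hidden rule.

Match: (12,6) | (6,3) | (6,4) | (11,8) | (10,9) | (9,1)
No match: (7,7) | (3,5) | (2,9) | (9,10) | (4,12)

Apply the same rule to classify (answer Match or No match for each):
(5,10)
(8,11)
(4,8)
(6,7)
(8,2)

Comparing the two groups points to one rule — first > second.
(5,10): 5 < 10, lacks this property → No match. (8,11): 8 < 11, lacks this property → No match. (4,8): 4 < 8, lacks this property → No match. (6,7): 6 < 7, lacks this property → No match. (8,2): 8 > 2, checks out → Match.

No match, No match, No match, No match, Match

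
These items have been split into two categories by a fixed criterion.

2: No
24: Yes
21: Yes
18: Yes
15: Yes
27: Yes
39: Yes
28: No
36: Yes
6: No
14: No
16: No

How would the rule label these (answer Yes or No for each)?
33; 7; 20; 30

The rule appears to be: multiple of 3 AND at least 14.
Yes: 33, since 33 = 3·11, 33 ≥ 14.
No: 7, since 7 = 3·2 + 1, 7 < 14.
No: 20, since 20 = 3·6 + 2, 20 ≥ 14.
Yes: 30, since 30 = 3·10, 30 ≥ 14.

Yes, No, No, Yes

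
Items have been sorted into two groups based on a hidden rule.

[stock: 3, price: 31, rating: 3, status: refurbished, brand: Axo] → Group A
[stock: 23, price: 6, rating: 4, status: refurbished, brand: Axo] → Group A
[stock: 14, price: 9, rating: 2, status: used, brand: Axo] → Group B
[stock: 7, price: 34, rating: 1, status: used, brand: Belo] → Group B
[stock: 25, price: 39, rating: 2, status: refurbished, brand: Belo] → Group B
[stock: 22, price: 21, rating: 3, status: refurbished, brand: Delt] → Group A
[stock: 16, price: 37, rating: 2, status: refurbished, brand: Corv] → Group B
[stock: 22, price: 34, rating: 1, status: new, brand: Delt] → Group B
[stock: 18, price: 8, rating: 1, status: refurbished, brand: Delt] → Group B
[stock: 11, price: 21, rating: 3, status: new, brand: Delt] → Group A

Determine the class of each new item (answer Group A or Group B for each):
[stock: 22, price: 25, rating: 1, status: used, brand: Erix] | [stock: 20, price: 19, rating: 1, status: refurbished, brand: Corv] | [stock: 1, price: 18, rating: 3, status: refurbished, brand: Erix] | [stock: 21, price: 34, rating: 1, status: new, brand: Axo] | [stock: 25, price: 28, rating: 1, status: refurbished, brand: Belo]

The classifier is using: rating ≥ 3.
[stock: 22, price: 25, rating: 1, status: used, brand: Erix] — rating = 1, hence Group B.
[stock: 20, price: 19, rating: 1, status: refurbished, brand: Corv] — rating = 1, hence Group B.
[stock: 1, price: 18, rating: 3, status: refurbished, brand: Erix] — rating = 3, hence Group A.
[stock: 21, price: 34, rating: 1, status: new, brand: Axo] — rating = 1, hence Group B.
[stock: 25, price: 28, rating: 1, status: refurbished, brand: Belo] — rating = 1, hence Group B.

Group B, Group B, Group A, Group B, Group B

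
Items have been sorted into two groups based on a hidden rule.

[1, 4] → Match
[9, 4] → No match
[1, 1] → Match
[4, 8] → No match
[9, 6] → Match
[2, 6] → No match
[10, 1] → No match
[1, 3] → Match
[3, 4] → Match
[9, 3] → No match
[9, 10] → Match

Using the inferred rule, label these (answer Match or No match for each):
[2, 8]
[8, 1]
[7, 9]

No match, No match, Match

The rule appears to be: |first − second| ≤ 3.
No match: [2, 8], since |2−8| = 6. No match: [8, 1], since |8−1| = 7. Match: [7, 9], since |7−9| = 2.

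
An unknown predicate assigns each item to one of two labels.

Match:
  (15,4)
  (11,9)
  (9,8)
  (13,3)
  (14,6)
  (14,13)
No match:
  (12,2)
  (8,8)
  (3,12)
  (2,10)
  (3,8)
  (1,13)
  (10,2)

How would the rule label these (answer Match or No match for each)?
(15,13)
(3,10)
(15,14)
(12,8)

All 'Match' examples share one property — first > second AND sum ≥ 15 — and every 'No match' example lacks it.

Match, No match, Match, Match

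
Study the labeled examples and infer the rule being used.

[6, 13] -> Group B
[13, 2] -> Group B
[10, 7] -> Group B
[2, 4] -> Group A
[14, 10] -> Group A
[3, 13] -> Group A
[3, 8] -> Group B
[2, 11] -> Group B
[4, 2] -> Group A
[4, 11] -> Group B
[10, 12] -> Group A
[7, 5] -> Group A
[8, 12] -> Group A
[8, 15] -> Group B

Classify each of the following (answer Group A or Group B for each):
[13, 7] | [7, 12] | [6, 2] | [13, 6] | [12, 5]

Group A, Group B, Group A, Group B, Group B

All 'Group A' examples share one property — sum is even — and every 'Group B' example lacks it.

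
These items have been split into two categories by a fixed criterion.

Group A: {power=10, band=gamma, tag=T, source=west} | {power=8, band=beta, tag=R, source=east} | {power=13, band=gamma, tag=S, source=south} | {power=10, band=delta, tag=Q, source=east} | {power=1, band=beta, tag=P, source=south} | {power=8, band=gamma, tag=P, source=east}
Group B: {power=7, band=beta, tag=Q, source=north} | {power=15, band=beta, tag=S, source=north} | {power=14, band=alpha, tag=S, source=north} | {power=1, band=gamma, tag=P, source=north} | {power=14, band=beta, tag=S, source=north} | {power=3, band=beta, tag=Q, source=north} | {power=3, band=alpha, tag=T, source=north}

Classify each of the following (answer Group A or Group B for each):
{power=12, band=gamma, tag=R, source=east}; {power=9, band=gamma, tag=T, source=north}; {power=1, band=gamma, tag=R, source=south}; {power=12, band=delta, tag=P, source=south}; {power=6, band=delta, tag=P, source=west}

Rule: source is not north. This holds for each 'Group A' example and fails for each 'Group B' one.
{power=12, band=gamma, tag=R, source=east} — source is east, hence Group A.
{power=9, band=gamma, tag=T, source=north} — source is north, hence Group B.
{power=1, band=gamma, tag=R, source=south} — source is south, hence Group A.
{power=12, band=delta, tag=P, source=south} — source is south, hence Group A.
{power=6, band=delta, tag=P, source=west} — source is west, hence Group A.

Group A, Group B, Group A, Group A, Group A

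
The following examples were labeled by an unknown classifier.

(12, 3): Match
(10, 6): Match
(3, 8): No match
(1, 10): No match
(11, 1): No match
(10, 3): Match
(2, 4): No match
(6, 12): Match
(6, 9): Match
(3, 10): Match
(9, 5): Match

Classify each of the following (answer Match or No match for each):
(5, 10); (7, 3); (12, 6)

Match, No match, Match

The pattern is that an item is 'Match' exactly when: sum ≥ 13.
(5, 10): 5+10 = 15 — satisfies this, so Match. (7, 3): 7+3 = 10 — does not fit, so No match. (12, 6): 12+6 = 18 — satisfies this, so Match.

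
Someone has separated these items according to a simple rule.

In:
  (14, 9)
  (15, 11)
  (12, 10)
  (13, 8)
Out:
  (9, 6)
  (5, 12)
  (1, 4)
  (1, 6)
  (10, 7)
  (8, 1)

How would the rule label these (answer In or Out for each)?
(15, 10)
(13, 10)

In, In

The simplest hypothesis consistent with all the labels is: sum ≥ 21.
(15, 10) — 15+10 = 25, hence In.
(13, 10) — 13+10 = 23, hence In.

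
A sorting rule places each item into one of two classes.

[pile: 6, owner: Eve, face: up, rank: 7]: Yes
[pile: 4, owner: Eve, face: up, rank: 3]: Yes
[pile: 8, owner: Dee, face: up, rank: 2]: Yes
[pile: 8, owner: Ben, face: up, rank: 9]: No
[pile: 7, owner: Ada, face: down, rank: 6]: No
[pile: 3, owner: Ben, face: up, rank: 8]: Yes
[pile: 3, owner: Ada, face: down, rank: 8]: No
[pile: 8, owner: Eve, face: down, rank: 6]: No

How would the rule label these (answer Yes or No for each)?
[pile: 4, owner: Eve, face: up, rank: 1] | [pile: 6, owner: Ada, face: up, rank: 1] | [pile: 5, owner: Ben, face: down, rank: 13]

'Yes' ⟺ face is up AND rank ≤ 8.
[pile: 4, owner: Eve, face: up, rank: 1] — face is up, rank = 1, hence Yes. [pile: 6, owner: Ada, face: up, rank: 1] — face is up, rank = 1, hence Yes. [pile: 5, owner: Ben, face: down, rank: 13] — face is down, rank = 13, hence No.

Yes, Yes, No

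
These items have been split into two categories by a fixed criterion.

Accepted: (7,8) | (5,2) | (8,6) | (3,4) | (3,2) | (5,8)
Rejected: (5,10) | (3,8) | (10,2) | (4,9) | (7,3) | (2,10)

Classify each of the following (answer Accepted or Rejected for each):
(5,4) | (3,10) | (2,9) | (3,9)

Accepted, Rejected, Rejected, Rejected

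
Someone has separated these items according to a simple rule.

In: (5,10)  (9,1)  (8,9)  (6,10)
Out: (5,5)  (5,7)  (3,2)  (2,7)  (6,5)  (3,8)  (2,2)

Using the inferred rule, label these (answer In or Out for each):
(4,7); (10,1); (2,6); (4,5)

Out, In, Out, Out

The simplest hypothesis consistent with all the labels is: max ≥ 9.
(4,7) — max 7, hence Out. (10,1) — max 10, hence In. (2,6) — max 6, hence Out. (4,5) — max 5, hence Out.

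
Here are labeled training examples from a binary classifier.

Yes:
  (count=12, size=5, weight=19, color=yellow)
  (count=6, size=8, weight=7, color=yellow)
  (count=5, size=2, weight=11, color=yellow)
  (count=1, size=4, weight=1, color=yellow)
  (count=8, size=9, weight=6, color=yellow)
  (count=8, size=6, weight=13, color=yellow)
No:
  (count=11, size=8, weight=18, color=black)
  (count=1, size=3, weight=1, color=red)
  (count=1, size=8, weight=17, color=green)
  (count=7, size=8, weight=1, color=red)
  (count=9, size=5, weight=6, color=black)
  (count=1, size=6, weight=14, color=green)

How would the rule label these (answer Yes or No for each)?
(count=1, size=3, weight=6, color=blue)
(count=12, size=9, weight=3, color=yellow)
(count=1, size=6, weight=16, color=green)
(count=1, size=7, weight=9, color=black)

No, Yes, No, No

One predicate separates the groups cleanly: color is yellow.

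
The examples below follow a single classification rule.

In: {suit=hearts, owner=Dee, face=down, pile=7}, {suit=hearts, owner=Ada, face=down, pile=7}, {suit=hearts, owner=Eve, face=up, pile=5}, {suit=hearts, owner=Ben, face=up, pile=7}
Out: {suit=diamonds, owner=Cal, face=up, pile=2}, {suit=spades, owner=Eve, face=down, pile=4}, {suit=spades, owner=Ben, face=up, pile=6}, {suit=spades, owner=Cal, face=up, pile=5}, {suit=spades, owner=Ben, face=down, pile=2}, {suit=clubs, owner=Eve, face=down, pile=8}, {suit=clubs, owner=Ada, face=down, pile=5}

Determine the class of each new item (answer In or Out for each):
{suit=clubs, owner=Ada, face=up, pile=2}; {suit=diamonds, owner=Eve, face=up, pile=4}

Looking at the examples, the only property every 'In' case has and every 'Out' case lacks is: suit is hearts.
{suit=clubs, owner=Ada, face=up, pile=2}: suit is clubs — does not pass, so Out. {suit=diamonds, owner=Eve, face=up, pile=4}: suit is diamonds — does not pass, so Out.

Out, Out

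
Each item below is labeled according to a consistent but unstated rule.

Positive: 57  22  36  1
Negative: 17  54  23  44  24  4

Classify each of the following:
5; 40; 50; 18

The classifier is using: ≡ 1 (mod 7).

Negative, Negative, Positive, Negative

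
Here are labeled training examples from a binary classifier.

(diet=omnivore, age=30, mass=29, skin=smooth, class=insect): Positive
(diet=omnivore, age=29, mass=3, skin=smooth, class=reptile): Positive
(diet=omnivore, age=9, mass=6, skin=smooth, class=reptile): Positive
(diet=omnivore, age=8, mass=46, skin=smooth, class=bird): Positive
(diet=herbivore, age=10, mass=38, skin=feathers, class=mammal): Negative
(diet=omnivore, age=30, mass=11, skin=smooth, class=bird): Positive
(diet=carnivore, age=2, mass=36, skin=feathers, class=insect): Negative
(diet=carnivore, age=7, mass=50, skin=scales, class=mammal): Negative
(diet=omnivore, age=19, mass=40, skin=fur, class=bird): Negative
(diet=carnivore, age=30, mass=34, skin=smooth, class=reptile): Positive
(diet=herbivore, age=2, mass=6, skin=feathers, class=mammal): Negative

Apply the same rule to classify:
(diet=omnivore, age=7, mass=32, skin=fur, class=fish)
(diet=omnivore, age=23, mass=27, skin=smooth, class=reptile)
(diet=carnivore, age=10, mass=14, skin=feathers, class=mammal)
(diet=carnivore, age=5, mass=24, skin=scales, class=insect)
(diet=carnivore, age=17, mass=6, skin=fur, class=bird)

Negative, Positive, Negative, Negative, Negative

The distinguishing property — skin is smooth — holds for all the 'Positive' cases and none of the 'Negative' cases.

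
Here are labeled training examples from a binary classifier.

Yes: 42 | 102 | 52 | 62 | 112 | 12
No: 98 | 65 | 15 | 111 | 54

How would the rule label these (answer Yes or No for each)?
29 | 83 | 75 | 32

No, No, No, Yes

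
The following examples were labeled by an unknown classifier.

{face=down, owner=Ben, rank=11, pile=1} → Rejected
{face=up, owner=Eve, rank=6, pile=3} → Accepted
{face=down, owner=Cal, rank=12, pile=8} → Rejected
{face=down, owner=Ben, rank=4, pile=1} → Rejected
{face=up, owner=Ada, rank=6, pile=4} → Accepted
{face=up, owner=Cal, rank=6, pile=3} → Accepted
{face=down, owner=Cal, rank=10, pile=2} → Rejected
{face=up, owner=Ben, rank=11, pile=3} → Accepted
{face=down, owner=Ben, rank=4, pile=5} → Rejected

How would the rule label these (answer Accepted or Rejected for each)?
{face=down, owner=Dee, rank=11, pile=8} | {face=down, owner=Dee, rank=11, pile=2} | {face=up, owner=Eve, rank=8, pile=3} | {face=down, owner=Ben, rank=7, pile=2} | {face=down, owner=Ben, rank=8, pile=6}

Rejected, Rejected, Accepted, Rejected, Rejected

The pattern is that an item is 'Accepted' exactly when: face is up.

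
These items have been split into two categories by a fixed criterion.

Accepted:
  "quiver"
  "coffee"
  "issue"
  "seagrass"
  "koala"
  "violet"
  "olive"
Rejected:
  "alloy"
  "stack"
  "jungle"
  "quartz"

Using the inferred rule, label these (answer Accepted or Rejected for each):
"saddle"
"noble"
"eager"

The pattern is that an item is 'Accepted' exactly when: has ≥ 3 vowels.
"saddle": 2 vowels — doesn't qualify, so Rejected. "noble": 2 vowels — doesn't qualify, so Rejected. "eager": 3 vowels — qualifies, so Accepted.

Rejected, Rejected, Accepted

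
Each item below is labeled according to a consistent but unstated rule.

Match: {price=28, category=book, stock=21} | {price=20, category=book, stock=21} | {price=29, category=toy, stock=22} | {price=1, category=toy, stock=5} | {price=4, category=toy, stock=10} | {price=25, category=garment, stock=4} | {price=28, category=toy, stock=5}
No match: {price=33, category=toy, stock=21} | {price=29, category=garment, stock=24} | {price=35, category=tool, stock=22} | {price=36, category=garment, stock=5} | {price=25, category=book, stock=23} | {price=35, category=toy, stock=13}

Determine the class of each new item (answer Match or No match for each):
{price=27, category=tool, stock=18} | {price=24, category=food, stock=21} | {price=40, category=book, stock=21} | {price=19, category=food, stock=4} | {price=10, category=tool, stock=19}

The rule appears to be: stock ≤ 22 AND price ≤ 29.
{price=27, category=tool, stock=18} — stock = 18, price = 27, hence Match.
{price=24, category=food, stock=21} — stock = 21, price = 24, hence Match.
{price=40, category=book, stock=21} — stock = 21, price = 40, hence No match.
{price=19, category=food, stock=4} — stock = 4, price = 19, hence Match.
{price=10, category=tool, stock=19} — stock = 19, price = 10, hence Match.

Match, Match, No match, Match, Match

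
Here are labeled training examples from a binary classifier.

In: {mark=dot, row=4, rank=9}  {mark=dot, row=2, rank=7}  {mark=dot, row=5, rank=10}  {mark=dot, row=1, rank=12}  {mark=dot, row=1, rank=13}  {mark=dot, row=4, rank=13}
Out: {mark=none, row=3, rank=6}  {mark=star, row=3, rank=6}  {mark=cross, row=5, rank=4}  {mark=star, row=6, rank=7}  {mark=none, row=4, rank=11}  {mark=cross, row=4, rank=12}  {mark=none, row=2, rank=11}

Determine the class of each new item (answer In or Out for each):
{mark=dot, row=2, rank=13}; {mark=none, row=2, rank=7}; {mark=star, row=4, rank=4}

In, Out, Out

The classifier is using: mark is dot.
{mark=dot, row=2, rank=13} → mark is dot → In.
{mark=none, row=2, rank=7} → mark is none → Out.
{mark=star, row=4, rank=4} → mark is star → Out.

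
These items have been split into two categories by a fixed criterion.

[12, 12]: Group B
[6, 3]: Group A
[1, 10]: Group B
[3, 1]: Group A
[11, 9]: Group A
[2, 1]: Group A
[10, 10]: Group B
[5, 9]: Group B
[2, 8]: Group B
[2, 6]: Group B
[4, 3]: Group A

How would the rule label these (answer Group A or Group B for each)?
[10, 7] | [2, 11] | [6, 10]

Group A, Group B, Group B

Checking candidate rules against both groups, what survives is: first > second.
[10, 7]: Group A (10 > 7). [2, 11]: Group B (2 < 11). [6, 10]: Group B (6 < 10).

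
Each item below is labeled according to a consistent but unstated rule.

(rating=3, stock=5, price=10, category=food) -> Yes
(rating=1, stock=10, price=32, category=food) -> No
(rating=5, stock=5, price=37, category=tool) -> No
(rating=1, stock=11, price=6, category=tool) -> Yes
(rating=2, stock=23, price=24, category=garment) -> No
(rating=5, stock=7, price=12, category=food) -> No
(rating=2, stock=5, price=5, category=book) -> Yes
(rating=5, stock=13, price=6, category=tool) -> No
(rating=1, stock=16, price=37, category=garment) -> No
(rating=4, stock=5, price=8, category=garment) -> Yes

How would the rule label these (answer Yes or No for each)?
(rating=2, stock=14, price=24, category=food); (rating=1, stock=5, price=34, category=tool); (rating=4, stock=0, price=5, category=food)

No, No, Yes

The pattern is that an item is 'Yes' exactly when: rating ≤ 4 AND price ≤ 10.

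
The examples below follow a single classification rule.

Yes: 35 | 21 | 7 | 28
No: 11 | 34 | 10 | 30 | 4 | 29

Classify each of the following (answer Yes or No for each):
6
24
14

A rule that fits every label: multiple of 7 — true of each 'Yes' example, false of each 'No' one.

No, No, Yes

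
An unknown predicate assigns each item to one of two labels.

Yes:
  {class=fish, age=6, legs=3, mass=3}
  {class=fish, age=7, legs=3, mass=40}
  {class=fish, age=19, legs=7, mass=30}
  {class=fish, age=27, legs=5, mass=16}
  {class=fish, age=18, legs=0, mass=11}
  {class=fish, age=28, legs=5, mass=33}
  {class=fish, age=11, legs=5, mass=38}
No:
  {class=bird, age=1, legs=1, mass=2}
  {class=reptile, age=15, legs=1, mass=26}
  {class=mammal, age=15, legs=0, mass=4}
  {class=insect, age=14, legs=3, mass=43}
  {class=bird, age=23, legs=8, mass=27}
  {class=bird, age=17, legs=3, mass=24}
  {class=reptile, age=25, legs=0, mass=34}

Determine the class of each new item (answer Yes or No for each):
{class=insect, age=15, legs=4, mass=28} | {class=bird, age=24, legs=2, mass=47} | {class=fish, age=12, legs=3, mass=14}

No, No, Yes

The simplest hypothesis consistent with all the labels is: class is fish.
{class=insect, age=15, legs=4, mass=28} — class is insect, hence No.
{class=bird, age=24, legs=2, mass=47} — class is bird, hence No.
{class=fish, age=12, legs=3, mass=14} — class is fish, hence Yes.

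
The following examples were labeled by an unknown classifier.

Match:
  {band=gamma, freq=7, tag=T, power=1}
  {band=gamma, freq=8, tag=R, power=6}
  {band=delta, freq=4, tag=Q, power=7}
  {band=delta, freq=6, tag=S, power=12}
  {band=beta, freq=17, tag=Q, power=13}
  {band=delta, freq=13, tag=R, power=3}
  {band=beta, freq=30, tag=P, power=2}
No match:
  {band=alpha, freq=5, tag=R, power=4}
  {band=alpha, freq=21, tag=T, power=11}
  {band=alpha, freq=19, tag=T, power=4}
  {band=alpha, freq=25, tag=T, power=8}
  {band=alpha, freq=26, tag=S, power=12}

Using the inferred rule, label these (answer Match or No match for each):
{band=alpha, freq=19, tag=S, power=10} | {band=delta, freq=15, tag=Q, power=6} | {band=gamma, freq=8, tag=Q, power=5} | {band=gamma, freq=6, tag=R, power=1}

No match, Match, Match, Match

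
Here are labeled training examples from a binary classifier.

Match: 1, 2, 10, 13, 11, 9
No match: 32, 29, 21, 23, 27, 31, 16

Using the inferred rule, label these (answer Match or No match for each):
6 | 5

Match, Match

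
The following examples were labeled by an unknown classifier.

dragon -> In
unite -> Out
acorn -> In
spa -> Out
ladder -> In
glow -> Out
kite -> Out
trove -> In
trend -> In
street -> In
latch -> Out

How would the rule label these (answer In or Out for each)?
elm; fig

The simplest hypothesis consistent with all the labels is: contains 'r'.
elm: no 'r' — does not pass, so Out. fig: no 'r' — does not pass, so Out.

Out, Out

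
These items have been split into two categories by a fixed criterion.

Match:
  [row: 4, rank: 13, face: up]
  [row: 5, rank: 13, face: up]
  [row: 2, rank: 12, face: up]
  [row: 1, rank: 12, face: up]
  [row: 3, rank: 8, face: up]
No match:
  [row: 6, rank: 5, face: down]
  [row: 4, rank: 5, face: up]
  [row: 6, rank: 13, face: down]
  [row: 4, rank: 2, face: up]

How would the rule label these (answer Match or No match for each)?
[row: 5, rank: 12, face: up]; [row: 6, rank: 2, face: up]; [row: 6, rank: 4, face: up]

Match, No match, No match

'Match' ⟺ face is up AND rank ≥ 8.
Match: [row: 5, rank: 12, face: up], since face is up, rank = 12. No match: [row: 6, rank: 2, face: up], since face is up, rank = 2. No match: [row: 6, rank: 4, face: up], since face is up, rank = 4.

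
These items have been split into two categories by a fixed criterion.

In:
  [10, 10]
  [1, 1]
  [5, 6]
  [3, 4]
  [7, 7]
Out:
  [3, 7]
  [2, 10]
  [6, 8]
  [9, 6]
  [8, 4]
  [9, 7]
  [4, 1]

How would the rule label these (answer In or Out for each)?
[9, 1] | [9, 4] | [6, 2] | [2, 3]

Out, Out, Out, In

The distinguishing property — |first − second| ≤ 1 — holds for all the 'In' cases and none of the 'Out' cases.
[9, 1]: |9−1| = 8 — doesn't qualify, so Out.
[9, 4]: |9−4| = 5 — doesn't qualify, so Out.
[6, 2]: |6−2| = 4 — doesn't qualify, so Out.
[2, 3]: |2−3| = 1 — has this property, so In.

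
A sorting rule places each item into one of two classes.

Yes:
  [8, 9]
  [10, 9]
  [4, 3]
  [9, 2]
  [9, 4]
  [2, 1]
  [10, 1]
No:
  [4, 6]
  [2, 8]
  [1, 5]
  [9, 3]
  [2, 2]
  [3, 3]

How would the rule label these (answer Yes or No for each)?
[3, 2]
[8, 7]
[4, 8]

Yes, Yes, No

Comparing the two groups points to one rule — sum is odd.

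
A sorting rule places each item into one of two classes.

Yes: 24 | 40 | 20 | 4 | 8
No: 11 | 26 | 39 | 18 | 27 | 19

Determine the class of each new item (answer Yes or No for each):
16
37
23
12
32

Yes, No, No, Yes, Yes

One predicate separates the groups cleanly: multiple of 4.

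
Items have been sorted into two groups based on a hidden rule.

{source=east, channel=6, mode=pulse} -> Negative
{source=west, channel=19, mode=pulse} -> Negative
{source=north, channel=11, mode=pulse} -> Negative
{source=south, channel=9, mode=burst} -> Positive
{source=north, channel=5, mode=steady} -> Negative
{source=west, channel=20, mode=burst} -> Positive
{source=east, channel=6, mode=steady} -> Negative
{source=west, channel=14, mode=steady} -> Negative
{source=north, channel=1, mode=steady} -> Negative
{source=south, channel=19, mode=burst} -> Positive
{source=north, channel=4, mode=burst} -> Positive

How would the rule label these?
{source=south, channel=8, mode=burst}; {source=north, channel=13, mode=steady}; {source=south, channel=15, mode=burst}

Looking at the examples, the only property every 'Positive' case has and every 'Negative' case lacks is: mode is burst.

Positive, Negative, Positive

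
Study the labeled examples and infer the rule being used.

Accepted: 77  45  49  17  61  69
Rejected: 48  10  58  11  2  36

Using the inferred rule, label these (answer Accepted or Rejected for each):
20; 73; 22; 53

'Accepted' ⟺ ≡ 1 (mod 4).

Rejected, Accepted, Rejected, Accepted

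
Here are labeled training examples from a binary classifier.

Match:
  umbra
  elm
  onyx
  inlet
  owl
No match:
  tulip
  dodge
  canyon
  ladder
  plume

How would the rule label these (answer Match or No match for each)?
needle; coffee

No match, No match

All 'Match' examples share one property — starts with a vowel — and every 'No match' example lacks it.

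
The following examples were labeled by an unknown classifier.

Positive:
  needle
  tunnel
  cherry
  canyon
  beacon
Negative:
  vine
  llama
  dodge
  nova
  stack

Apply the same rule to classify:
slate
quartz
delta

Negative, Positive, Negative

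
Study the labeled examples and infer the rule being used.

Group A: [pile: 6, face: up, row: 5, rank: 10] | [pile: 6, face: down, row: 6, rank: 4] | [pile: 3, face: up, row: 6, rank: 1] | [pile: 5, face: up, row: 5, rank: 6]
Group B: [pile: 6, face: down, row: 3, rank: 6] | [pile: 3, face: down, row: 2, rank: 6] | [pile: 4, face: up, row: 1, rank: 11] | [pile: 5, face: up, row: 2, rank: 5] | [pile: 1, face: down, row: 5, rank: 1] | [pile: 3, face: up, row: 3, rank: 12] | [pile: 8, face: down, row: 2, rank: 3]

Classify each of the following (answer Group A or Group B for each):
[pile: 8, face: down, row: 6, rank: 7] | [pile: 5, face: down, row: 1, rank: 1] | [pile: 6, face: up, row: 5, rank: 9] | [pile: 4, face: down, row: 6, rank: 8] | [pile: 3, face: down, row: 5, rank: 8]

The common property of the 'Group A' items is: row ≥ 5 AND pile ≥ 3. No 'Group B' item has it.
[pile: 8, face: down, row: 6, rank: 7] → row = 6, pile = 8 → Group A.
[pile: 5, face: down, row: 1, rank: 1] → row = 1, pile = 5 → Group B.
[pile: 6, face: up, row: 5, rank: 9] → row = 5, pile = 6 → Group A.
[pile: 4, face: down, row: 6, rank: 8] → row = 6, pile = 4 → Group A.
[pile: 3, face: down, row: 5, rank: 8] → row = 5, pile = 3 → Group A.

Group A, Group B, Group A, Group A, Group A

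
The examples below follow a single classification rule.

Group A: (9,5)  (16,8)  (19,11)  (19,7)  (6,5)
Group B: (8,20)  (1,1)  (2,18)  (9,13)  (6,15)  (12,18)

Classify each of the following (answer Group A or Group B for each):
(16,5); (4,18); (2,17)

Group A, Group B, Group B

The rule appears to be: first > second.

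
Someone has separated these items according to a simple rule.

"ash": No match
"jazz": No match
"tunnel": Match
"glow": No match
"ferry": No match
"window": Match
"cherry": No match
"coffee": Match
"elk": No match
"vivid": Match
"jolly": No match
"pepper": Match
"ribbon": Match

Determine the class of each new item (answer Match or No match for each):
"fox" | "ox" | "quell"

No match, No match, Match

One predicate separates the groups cleanly: has ≥ 2 vowels.
"fox": 1 vowel, does not satisfy this → No match. "ox": 1 vowel, does not satisfy this → No match. "quell": 2 vowels, fits → Match.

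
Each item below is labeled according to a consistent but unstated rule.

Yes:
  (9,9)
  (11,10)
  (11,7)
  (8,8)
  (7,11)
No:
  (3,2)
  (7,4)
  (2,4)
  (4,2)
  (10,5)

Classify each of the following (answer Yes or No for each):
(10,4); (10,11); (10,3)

No, Yes, No

The common property of the 'Yes' items is: sum ≥ 16. No 'No' item has it.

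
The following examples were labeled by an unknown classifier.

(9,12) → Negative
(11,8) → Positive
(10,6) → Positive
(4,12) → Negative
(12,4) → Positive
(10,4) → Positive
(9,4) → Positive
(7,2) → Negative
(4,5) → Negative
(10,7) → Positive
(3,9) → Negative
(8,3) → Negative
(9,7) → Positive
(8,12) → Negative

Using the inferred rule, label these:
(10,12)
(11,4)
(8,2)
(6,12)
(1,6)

Negative, Positive, Negative, Negative, Negative

The classifier is using: first > second AND sum ≥ 12.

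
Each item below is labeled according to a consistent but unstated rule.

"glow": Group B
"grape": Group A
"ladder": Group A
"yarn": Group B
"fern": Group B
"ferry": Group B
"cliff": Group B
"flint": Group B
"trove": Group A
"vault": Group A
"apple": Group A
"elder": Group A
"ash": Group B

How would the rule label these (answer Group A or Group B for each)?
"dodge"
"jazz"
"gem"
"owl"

Group A, Group B, Group B, Group B

The classifier is using: has ≥ 2 vowels.
Group A: "dodge", since 2 vowels. Group B: "jazz", since 1 vowel. Group B: "gem", since 1 vowel. Group B: "owl", since 1 vowel.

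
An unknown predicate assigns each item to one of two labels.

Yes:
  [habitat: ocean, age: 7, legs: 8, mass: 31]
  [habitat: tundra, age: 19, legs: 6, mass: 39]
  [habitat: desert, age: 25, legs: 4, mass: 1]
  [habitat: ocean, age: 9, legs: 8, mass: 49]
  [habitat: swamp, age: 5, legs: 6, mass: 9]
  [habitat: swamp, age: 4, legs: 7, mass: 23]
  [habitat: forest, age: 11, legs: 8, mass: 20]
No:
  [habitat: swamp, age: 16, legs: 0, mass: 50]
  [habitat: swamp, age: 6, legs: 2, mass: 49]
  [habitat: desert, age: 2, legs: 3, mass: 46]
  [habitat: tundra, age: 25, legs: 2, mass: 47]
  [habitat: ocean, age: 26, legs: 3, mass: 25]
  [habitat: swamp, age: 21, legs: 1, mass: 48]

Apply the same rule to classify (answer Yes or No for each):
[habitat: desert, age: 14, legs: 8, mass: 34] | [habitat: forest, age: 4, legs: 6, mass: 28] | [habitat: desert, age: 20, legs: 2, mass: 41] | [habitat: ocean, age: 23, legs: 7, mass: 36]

Yes, Yes, No, Yes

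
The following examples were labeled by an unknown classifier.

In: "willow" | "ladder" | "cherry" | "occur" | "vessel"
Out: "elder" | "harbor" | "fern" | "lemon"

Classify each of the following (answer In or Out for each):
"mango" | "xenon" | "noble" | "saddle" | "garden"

Out, Out, Out, In, Out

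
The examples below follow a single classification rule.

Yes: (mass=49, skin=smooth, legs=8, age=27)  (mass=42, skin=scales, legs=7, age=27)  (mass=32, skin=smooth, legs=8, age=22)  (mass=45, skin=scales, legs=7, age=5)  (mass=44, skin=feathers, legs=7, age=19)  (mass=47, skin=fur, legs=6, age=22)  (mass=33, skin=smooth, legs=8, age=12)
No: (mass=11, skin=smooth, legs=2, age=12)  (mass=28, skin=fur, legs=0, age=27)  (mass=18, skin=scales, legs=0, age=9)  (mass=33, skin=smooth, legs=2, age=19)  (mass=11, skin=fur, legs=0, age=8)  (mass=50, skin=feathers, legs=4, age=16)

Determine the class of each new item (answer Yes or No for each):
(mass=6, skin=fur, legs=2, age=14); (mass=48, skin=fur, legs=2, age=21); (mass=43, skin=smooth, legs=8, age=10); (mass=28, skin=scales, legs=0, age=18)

No, No, Yes, No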